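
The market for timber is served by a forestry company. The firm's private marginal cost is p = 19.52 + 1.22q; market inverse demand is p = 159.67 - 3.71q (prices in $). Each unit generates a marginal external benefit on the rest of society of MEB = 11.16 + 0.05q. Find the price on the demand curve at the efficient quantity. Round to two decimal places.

Social marginal cost = private MC − MEB = 8.36 + 1.17q.
Set SMC = demand: 8.36 + 1.17q = 159.67 - 3.71q → q* = 31.0061.
Consumer price on the demand curve at q*: 159.67 − 3.71×31.0061 = 44.6374.

P = $44.64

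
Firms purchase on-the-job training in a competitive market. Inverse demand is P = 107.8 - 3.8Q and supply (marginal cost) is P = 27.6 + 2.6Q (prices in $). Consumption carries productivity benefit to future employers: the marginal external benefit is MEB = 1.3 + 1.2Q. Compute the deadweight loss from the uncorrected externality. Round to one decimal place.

Market equilibrium (private): 27.6 + 2.6Q = 107.8 - 3.8Q → Q_m = 12.5313.
Social marginal benefit = demand + MEB = 109.1 - 2.6Q.
Set SMB = MC: 109.1 - 2.6Q = 27.6 + 2.6Q → Q* = 15.6731.
Height of the DWL triangle at Q_m is SMB(Q_m) − MC(Q_m) = MEB(Q_m) = 16.3375.
DWL = ½ × 3.1418 × 16.3375 = 25.6646.

DWL = $25.7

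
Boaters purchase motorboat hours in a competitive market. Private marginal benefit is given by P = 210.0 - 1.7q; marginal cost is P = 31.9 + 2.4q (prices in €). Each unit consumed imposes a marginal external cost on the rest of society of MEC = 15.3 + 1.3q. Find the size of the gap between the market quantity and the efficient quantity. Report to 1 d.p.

13.3 units

Market equilibrium (private): 31.9 + 2.4q = 210.0 - 1.7q → q_m = 43.4390.
Social marginal benefit = demand − MEC = 194.7 - 3.0q.
Set SMB = MC: 194.7 - 3.0q = 31.9 + 2.4q → q* = 30.1481.
Gap = |43.4390 − 30.1481| = 13.2909.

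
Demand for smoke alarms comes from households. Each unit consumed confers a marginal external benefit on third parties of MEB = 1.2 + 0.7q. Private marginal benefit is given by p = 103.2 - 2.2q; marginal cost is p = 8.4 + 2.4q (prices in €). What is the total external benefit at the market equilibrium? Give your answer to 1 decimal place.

Market equilibrium (private): 8.4 + 2.4q = 103.2 - 2.2q → q_m = 20.6087.
Total external benefit = ∫₀^{q_m} (1.2 + 0.7q) dq = 1.2×20.6087 + ½×0.7×20.6087² = 173.3819.

€173.4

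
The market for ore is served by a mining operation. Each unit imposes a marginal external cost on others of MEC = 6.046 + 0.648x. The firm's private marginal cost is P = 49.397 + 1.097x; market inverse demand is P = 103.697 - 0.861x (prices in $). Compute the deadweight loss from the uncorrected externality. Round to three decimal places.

DWL = $110.667

Market equilibrium (private): 49.397 + 1.097x = 103.697 - 0.861x → x_m = 27.7324.
Social marginal cost = private MC + MEC = 55.443 + 1.745x.
Set SMC = demand: 55.443 + 1.745x = 103.697 - 0.861x → x* = 18.5165.
Height of the DWL triangle at x_m is SMC(x_m) − demand(x_m) = MEC(x_m) = 24.0166.
DWL = ½ × 9.2159 × 24.0166 = 110.6673.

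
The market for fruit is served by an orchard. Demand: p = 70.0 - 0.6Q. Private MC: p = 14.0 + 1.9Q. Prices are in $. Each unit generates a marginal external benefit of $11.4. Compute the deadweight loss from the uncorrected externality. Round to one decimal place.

Market equilibrium (private): 14.0 + 1.9Q = 70.0 - 0.6Q → Q_m = 22.4000.
Social marginal cost = private MC − MEB = 2.6 + 1.9Q.
Set SMC = demand: 2.6 + 1.9Q = 70.0 - 0.6Q → Q* = 26.9600.
Height of the DWL triangle at Q_m is demand(Q_m) − SMC(Q_m) = MEB(Q_m) = 11.4000.
DWL = ½ × 4.5600 × 11.4000 = 25.9920.

DWL = $26.0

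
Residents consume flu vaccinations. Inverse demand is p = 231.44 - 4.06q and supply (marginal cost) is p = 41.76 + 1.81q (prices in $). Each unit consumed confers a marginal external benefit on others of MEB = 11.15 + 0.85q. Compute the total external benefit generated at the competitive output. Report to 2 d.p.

$804.06

Market equilibrium (private): 41.76 + 1.81q = 231.44 - 4.06q → q_m = 32.3135.
Total external benefit = ∫₀^{q_m} (11.15 + 0.85q) dq = 11.15×32.3135 + ½×0.85×32.3135² = 804.0645.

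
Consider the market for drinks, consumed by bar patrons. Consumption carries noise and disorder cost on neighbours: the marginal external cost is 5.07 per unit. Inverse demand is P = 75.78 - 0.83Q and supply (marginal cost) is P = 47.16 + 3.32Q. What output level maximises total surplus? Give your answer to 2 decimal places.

Social marginal benefit = demand − MEC = 70.71 - 0.83Q.
Set SMB = MC: 70.71 - 0.83Q = 47.16 + 3.32Q → Q* = 5.6747.

Q* = 5.67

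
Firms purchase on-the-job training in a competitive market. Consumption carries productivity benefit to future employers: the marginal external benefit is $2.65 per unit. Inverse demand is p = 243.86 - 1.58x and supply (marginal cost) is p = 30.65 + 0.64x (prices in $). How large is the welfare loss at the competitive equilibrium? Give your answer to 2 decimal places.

DWL = $1.58

Market equilibrium (private): 30.65 + 0.64x = 243.86 - 1.58x → x_m = 96.0405.
Social marginal benefit = demand + MEB = 246.51 - 1.58x.
Set SMB = MC: 246.51 - 1.58x = 30.65 + 0.64x → x* = 97.2342.
Between x* and x_m the wedge SMB − MC runs linearly from 0 to MEB(x_m), so the loss is a triangle.
DWL = ½ × 1.1937 × 2.6500 = 1.5817.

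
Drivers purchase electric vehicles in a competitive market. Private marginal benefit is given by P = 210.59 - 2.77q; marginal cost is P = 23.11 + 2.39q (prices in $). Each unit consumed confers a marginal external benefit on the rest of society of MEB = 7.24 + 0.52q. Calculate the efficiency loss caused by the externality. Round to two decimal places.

DWL = $73.59

Market equilibrium (private): 23.11 + 2.39q = 210.59 - 2.77q → q_m = 36.3333.
Social marginal benefit = demand + MEB = 217.83 - 2.25q.
Set SMB = MC: 217.83 - 2.25q = 23.11 + 2.39q → q* = 41.9655.
The loss is the area between SMB and MC from q* to q_m; with linear curves that's a triangle of height MEB(q_m).
DWL = ½ × 5.6322 × 26.1333 = 73.5940.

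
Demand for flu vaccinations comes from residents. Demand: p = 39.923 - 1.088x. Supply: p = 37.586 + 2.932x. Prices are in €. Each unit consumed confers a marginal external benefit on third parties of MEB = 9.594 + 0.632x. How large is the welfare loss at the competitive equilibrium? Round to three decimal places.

Market equilibrium (private): 37.586 + 2.932x = 39.923 - 1.088x → x_m = 0.5813.
Social marginal benefit = demand + MEB = 49.517 - 0.456x.
Set SMB = MC: 49.517 - 0.456x = 37.586 + 2.932x → x* = 3.5215.
The welfare-loss triangle has base |x_m − x*| and height MEB(x_m) (the vertical gap between SMB and MC is zero at x* and MEB at x_m).
DWL = ½ × 2.9402 × 9.9614 = 14.6443.

DWL = €14.644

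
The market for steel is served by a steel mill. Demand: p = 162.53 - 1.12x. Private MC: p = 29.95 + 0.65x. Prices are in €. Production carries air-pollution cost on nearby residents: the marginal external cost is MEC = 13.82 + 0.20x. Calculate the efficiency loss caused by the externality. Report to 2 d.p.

Market equilibrium (private): 29.95 + 0.65x = 162.53 - 1.12x → x_m = 74.9040.
Social marginal cost = private MC + MEC = 43.77 + 0.85x.
Set SMC = demand: 43.77 + 0.85x = 162.53 - 1.12x → x* = 60.2843.
Height of the DWL triangle at x_m is SMC(x_m) − demand(x_m) = MEC(x_m) = 28.8008.
DWL = ½ × 14.6197 × 28.8008 = 210.5295.

DWL = €210.53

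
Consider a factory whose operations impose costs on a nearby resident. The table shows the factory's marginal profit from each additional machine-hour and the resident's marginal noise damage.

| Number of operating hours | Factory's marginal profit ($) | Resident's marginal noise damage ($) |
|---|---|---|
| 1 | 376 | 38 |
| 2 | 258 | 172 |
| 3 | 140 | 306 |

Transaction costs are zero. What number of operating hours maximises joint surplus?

Bargaining reaches the level where marginal profit last exceeds marginal noise damage.
That holds through level 2 (258 ≥ 172) but not at 3 (140 < 306).

2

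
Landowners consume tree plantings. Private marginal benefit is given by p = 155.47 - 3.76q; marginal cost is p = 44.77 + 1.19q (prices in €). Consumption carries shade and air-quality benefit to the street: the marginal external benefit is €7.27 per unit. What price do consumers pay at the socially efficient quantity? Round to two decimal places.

P = €65.86

Social marginal benefit = demand + MEB = 162.74 - 3.76q.
Set SMB = MC: 162.74 - 3.76q = 44.77 + 1.19q → q* = 23.8323.
Consumer price on the demand curve at q*: 155.47 − 3.76×23.8323 = 65.8606.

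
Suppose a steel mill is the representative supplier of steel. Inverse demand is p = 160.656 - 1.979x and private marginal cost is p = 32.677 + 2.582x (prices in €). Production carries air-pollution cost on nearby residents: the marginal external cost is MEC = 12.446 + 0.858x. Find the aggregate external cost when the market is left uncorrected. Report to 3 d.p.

Market equilibrium (private): 32.677 + 2.582x = 160.656 - 1.979x → x_m = 28.0594.
Total external cost = ∫₀^{x_m} (12.446 + 0.858x) dx = 12.446×28.0594 + ½×0.858×28.0594² = 686.9918.

€686.992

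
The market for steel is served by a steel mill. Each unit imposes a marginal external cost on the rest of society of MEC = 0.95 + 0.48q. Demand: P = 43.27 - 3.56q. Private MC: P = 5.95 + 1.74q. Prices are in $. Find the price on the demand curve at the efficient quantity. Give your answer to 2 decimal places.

P = $20.87

Social marginal cost = private MC + MEC = 6.90 + 2.22q.
Set SMC = demand: 6.90 + 2.22q = 43.27 - 3.56q → q* = 6.2924.
Consumer price on the demand curve at q*: 43.27 − 3.56×6.2924 = 20.8691.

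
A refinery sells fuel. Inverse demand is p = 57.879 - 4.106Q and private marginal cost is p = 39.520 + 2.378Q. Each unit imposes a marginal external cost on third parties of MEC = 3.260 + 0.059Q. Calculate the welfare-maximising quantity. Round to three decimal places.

Social marginal cost = private MC + MEC = 42.780 + 2.437Q.
Set SMC = demand: 42.780 + 2.437Q = 57.879 - 4.106Q → Q* = 2.3077.

Q* = 2.308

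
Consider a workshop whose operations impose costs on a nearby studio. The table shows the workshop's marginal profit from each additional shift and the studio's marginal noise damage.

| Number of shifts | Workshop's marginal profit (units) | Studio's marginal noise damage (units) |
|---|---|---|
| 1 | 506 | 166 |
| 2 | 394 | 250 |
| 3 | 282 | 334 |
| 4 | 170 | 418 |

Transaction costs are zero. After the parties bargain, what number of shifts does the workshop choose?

2

Bargaining reaches the level where marginal profit last exceeds marginal noise damage.
That holds through level 2 (394 ≥ 250) but not at 3 (282 < 334).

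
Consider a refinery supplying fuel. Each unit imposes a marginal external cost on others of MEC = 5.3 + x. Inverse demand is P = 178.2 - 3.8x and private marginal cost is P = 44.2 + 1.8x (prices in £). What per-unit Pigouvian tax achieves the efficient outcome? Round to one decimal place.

Social marginal cost = private MC + MEC = 49.5 + 2.8x.
Set SMC = demand: 49.5 + 2.8x = 178.2 - 3.8x → x* = 19.5000.
The Pigouvian tax equals MEC at x*: 5.3 + 1.0×19.5000 = 24.8000.

tax = £24.8 per unit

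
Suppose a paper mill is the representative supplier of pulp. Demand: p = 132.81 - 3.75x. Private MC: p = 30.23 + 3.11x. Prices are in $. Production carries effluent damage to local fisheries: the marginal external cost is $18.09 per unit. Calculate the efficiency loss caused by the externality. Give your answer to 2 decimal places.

Market equilibrium (private): 30.23 + 3.11x = 132.81 - 3.75x → x_m = 14.9534.
Social marginal cost = private MC + MEC = 48.32 + 3.11x.
Set SMC = demand: 48.32 + 3.11x = 132.81 - 3.75x → x* = 12.3163.
Height of the DWL triangle at x_m is SMC(x_m) − demand(x_m) = MEC(x_m) = 18.0900.
DWL = ½ × 2.6371 × 18.0900 = 23.8526.

DWL = $23.85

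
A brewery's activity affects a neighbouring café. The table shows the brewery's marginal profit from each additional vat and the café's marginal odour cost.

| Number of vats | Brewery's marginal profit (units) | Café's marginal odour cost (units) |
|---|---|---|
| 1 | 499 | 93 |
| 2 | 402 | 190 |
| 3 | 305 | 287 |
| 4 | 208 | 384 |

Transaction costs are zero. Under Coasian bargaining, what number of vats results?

Bargaining reaches the level where marginal profit last exceeds marginal odour cost.
That holds through level 3 (305 ≥ 287) but not at 4 (208 < 384).

3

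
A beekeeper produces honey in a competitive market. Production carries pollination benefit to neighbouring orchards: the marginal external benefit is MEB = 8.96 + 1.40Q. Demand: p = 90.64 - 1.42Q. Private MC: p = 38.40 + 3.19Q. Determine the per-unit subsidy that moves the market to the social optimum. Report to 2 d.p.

subsidy = 35.65 per unit

Social marginal cost = private MC − MEB = 29.44 + 1.79Q.
Set SMC = demand: 29.44 + 1.79Q = 90.64 - 1.42Q → Q* = 19.0654.
The Pigouvian subsidy equals MEB at Q*: 8.96 + 1.40×19.0654 = 35.6516.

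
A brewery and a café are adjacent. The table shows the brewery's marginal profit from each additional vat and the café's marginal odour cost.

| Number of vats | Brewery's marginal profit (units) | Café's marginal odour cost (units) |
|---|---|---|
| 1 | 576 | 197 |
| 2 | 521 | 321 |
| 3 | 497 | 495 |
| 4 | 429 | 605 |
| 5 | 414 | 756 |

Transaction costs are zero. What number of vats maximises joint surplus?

3

Bargaining reaches the level where marginal profit last exceeds marginal odour cost.
That holds through level 3 (497 ≥ 495) but not at 4 (429 < 605).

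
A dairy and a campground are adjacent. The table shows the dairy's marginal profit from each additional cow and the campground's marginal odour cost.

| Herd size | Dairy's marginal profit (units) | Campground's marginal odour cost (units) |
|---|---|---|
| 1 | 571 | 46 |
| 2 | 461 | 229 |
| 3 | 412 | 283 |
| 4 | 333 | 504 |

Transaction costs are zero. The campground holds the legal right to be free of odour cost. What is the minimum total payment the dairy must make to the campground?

Efficient level: marginal profit ≥ marginal odour cost through level 3, so k* = 3.
With the campground holding the right, the dairy must at least compensate total damage at k*: 46 + 229 + 283 = 558.

558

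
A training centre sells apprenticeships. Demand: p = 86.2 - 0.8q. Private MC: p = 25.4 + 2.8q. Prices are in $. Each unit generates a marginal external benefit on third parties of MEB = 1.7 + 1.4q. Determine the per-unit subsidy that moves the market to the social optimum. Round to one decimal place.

Social marginal cost = private MC − MEB = 23.7 + 1.4q.
Set SMC = demand: 23.7 + 1.4q = 86.2 - 0.8q → q* = 28.4091.
The Pigouvian subsidy equals MEB at q*: 1.7 + 1.4×28.4091 = 41.4727.

subsidy = $41.5 per unit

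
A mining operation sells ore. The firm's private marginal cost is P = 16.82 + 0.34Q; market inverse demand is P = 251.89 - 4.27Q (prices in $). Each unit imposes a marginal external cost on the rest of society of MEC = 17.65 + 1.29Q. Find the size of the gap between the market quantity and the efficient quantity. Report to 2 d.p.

Market equilibrium (private): 16.82 + 0.34Q = 251.89 - 4.27Q → Q_m = 50.9913.
Social marginal cost = private MC + MEC = 34.47 + 1.63Q.
Set SMC = demand: 34.47 + 1.63Q = 251.89 - 4.27Q → Q* = 36.8508.
Gap = |50.9913 − 36.8508| = 14.1405.

14.14 units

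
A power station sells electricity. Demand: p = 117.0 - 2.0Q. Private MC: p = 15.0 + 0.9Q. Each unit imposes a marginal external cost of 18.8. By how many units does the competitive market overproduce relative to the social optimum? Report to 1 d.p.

6.5 units

Market equilibrium (private): 15.0 + 0.9Q = 117.0 - 2.0Q → Q_m = 35.1724.
Social marginal cost = private MC + MEC = 33.8 + 0.9Q.
Set SMC = demand: 33.8 + 0.9Q = 117.0 - 2.0Q → Q* = 28.6897.
Gap = |35.1724 − 28.6897| = 6.4827.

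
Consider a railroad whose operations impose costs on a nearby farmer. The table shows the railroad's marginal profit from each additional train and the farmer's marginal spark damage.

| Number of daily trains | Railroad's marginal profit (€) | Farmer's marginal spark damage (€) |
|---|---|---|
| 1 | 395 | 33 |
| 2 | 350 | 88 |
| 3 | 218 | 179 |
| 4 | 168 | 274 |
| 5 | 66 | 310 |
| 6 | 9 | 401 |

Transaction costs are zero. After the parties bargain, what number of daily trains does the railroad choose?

3

Bargaining reaches the level where marginal profit last exceeds marginal spark damage.
That holds through level 3 (218 ≥ 179) but not at 4 (168 < 274).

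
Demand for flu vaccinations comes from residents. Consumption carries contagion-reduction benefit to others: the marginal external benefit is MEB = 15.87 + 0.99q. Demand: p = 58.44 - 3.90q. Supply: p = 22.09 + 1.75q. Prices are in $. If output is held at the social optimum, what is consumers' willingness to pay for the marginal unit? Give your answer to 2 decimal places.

P = $14.74

Social marginal benefit = demand + MEB = 74.31 - 2.91q.
Set SMB = MC: 74.31 - 2.91q = 22.09 + 1.75q → q* = 11.2060.
Consumer price on the demand curve at q*: 58.44 − 3.90×11.2060 = 14.7366.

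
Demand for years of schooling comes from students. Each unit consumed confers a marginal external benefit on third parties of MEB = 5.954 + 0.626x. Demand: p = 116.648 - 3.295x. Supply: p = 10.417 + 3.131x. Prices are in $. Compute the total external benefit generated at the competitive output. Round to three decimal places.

Market equilibrium (private): 10.417 + 3.131x = 116.648 - 3.295x → x_m = 16.5314.
Total external benefit = ∫₀^{x_m} (5.954 + 0.626x) dx = 5.954×16.5314 + ½×0.626×16.5314² = 183.9668.

$183.967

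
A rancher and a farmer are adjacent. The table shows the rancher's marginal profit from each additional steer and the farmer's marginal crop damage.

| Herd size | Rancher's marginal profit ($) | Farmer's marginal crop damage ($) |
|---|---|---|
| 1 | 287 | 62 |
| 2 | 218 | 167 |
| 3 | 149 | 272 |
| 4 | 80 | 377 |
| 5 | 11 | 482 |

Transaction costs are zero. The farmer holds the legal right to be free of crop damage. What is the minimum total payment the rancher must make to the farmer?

$229

Efficient level: marginal profit ≥ marginal crop damage through level 2, so k* = 2.
With the farmer holding the right, the rancher must at least compensate total damage at k*: 62 + 167 = 229.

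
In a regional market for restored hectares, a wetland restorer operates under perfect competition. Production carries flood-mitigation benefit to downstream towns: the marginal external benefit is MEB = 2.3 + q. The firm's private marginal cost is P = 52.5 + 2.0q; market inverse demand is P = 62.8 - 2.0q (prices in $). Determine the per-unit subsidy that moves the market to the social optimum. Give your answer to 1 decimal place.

subsidy = $6.5 per unit

Social marginal cost = private MC − MEB = 50.2 + q.
Set SMC = demand: 50.2 + q = 62.8 - 2.0q → q* = 4.2000.
The Pigouvian subsidy equals MEB at q*: 2.3 + 1.0×4.2000 = 6.5000.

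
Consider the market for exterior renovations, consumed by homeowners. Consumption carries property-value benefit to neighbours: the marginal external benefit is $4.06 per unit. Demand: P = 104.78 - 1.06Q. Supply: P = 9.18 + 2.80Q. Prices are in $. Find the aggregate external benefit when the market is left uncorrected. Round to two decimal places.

$100.55

Market equilibrium (private): 9.18 + 2.80Q = 104.78 - 1.06Q → Q_m = 24.7668.
Total external benefit = MEB × Q_m = 4.06 × 24.7668 = 100.5532.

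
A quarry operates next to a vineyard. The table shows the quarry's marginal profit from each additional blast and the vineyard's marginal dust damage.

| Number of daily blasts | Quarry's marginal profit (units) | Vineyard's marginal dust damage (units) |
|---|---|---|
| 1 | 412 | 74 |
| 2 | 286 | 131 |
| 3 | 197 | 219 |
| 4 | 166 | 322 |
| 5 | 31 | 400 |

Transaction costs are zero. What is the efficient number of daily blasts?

2

Bargaining reaches the level where marginal profit last exceeds marginal dust damage.
That holds through level 2 (286 ≥ 131) but not at 3 (197 < 219).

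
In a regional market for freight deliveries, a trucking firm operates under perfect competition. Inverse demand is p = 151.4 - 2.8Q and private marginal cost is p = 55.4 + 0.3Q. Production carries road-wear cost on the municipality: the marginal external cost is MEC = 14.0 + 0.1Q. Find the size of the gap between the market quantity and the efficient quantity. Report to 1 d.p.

5.3 units

Market equilibrium (private): 55.4 + 0.3Q = 151.4 - 2.8Q → Q_m = 30.9677.
Social marginal cost = private MC + MEC = 69.4 + 0.4Q.
Set SMC = demand: 69.4 + 0.4Q = 151.4 - 2.8Q → Q* = 25.6250.
Gap = |30.9677 − 25.6250| = 5.3427.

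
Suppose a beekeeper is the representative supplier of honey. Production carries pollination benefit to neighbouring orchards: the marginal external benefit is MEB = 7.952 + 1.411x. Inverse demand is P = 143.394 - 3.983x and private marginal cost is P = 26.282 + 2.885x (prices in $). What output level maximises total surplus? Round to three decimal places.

Social marginal cost = private MC − MEB = 18.330 + 1.474x.
Set SMC = demand: 18.330 + 1.474x = 143.394 - 3.983x → x* = 22.9181.

x* = 22.918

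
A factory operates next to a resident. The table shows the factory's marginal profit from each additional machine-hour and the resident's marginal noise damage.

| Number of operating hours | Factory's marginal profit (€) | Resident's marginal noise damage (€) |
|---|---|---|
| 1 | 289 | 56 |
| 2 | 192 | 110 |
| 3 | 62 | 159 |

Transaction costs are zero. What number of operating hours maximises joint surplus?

2

Bargaining reaches the level where marginal profit last exceeds marginal noise damage.
That holds through level 2 (192 ≥ 110) but not at 3 (62 < 159).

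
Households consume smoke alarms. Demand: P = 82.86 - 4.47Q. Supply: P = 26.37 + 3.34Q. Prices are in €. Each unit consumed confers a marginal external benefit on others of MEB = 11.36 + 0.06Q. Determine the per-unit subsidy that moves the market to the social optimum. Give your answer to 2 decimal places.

subsidy = €11.89 per unit

Social marginal benefit = demand + MEB = 94.22 - 4.41Q.
Set SMB = MC: 94.22 - 4.41Q = 26.37 + 3.34Q → Q* = 8.7548.
The Pigouvian subsidy equals MEB at Q*: 11.36 + 0.06×8.7548 = 11.8853.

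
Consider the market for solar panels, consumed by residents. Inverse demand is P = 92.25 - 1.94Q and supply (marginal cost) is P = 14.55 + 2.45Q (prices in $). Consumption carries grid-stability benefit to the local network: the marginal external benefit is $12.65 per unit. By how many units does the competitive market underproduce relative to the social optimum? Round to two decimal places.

Market equilibrium (private): 14.55 + 2.45Q = 92.25 - 1.94Q → Q_m = 17.6993.
Social marginal benefit = demand + MEB = 104.90 - 1.94Q.
Set SMB = MC: 104.90 - 1.94Q = 14.55 + 2.45Q → Q* = 20.5809.
Gap = |17.6993 − 20.5809| = 2.8816.

2.88 units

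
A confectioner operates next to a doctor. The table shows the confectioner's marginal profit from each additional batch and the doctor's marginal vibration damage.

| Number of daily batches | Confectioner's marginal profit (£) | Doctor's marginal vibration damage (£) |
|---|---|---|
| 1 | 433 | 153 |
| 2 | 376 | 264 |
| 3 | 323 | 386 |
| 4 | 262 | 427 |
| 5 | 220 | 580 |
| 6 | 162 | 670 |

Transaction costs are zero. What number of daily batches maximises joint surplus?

2

Bargaining reaches the level where marginal profit last exceeds marginal vibration damage.
That holds through level 2 (376 ≥ 264) but not at 3 (323 < 386).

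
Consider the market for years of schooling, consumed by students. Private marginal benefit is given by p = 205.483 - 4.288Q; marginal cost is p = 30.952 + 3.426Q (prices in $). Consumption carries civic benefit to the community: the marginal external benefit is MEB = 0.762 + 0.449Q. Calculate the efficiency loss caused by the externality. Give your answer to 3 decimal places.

DWL = $8.208

Market equilibrium (private): 30.952 + 3.426Q = 205.483 - 4.288Q → Q_m = 22.6252.
Social marginal benefit = demand + MEB = 206.245 - 3.839Q.
Set SMB = MC: 206.245 - 3.839Q = 30.952 + 3.426Q → Q* = 24.1284.
Height of the DWL triangle at Q_m is SMB(Q_m) − MC(Q_m) = MEB(Q_m) = 10.9207.
DWL = ½ × 1.5032 × 10.9207 = 8.2080.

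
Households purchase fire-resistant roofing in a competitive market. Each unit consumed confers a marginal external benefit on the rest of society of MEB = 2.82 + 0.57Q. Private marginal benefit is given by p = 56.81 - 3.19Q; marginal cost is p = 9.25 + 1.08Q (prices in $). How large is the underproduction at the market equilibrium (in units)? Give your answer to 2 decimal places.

Market equilibrium (private): 9.25 + 1.08Q = 56.81 - 3.19Q → Q_m = 11.1382.
Social marginal benefit = demand + MEB = 59.63 - 2.62Q.
Set SMB = MC: 59.63 - 2.62Q = 9.25 + 1.08Q → Q* = 13.6162.
Gap = |11.1382 − 13.6162| = 2.4780.

2.48 units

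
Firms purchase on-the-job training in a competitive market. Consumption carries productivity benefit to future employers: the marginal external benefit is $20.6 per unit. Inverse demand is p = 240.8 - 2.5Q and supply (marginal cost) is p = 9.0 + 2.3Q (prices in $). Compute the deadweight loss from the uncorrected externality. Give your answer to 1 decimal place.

Market equilibrium (private): 9.0 + 2.3Q = 240.8 - 2.5Q → Q_m = 48.2917.
Social marginal benefit = demand + MEB = 261.4 - 2.5Q.
Set SMB = MC: 261.4 - 2.5Q = 9.0 + 2.3Q → Q* = 52.5833.
Between Q* and Q_m the wedge SMB − MC runs linearly from 0 to MEB(Q_m), so the loss is a triangle.
DWL = ½ × 4.2916 × 20.6000 = 44.2035.

DWL = $44.2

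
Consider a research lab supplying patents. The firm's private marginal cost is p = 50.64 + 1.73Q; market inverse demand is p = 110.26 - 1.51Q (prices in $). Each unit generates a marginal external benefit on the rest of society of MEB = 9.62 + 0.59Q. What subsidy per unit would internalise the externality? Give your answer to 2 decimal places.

subsidy = $25.04 per unit

Social marginal cost = private MC − MEB = 41.02 + 1.14Q.
Set SMC = demand: 41.02 + 1.14Q = 110.26 - 1.51Q → Q* = 26.1283.
The Pigouvian subsidy equals MEB at Q*: 9.62 + 0.59×26.1283 = 25.0357.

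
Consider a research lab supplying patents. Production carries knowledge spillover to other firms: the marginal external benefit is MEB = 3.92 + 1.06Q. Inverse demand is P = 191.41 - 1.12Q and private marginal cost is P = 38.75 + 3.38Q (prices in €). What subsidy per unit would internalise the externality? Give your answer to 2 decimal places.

subsidy = €52.17 per unit

Social marginal cost = private MC − MEB = 34.83 + 2.32Q.
Set SMC = demand: 34.83 + 2.32Q = 191.41 - 1.12Q → Q* = 45.5174.
The Pigouvian subsidy equals MEB at Q*: 3.92 + 1.06×45.5174 = 52.1684.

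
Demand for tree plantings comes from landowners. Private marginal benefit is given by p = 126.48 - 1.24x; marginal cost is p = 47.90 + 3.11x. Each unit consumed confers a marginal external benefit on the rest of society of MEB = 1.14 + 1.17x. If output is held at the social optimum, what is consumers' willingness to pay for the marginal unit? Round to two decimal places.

Social marginal benefit = demand + MEB = 127.62 - 0.07x.
Set SMB = MC: 127.62 - 0.07x = 47.90 + 3.11x → x* = 25.0692.
Consumer price on the demand curve at x*: 126.48 − 1.24×25.0692 = 95.3942.

P = 95.39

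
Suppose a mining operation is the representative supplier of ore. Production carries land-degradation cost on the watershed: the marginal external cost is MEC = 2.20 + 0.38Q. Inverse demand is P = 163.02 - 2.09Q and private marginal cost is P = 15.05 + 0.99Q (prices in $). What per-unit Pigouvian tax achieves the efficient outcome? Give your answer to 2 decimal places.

tax = $18.21 per unit

Social marginal cost = private MC + MEC = 17.25 + 1.37Q.
Set SMC = demand: 17.25 + 1.37Q = 163.02 - 2.09Q → Q* = 42.1301.
The Pigouvian tax equals MEC at Q*: 2.20 + 0.38×42.1301 = 18.2094.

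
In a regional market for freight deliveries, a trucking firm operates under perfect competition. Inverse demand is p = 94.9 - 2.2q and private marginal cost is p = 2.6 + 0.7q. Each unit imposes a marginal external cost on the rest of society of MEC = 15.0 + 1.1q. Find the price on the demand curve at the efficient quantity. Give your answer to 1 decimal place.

Social marginal cost = private MC + MEC = 17.6 + 1.8q.
Set SMC = demand: 17.6 + 1.8q = 94.9 - 2.2q → q* = 19.3250.
Consumer price on the demand curve at q*: 94.9 − 2.2×19.3250 = 52.3850.

P = 52.4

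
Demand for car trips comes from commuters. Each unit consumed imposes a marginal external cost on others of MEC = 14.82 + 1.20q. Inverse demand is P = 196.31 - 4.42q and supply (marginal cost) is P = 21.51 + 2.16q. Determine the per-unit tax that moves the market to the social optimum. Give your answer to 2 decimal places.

Social marginal benefit = demand − MEC = 181.49 - 5.62q.
Set SMB = MC: 181.49 - 5.62q = 21.51 + 2.16q → q* = 20.5630.
The Pigouvian tax equals MEC at q*: 14.82 + 1.20×20.5630 = 39.4956.

tax = 39.50 per unit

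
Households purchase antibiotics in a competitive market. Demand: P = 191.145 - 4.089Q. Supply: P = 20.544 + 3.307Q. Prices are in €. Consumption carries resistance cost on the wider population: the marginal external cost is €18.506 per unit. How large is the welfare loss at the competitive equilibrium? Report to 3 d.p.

Market equilibrium (private): 20.544 + 3.307Q = 191.145 - 4.089Q → Q_m = 23.0667.
Social marginal benefit = demand − MEC = 172.639 - 4.089Q.
Set SMB = MC: 172.639 - 4.089Q = 20.544 + 3.307Q → Q* = 20.5645.
Between Q* and Q_m the wedge MC − SMB runs linearly from 0 to MEC(Q_m), so the loss is a triangle.
DWL = ½ × 2.5022 × 18.5060 = 23.1529.

DWL = €23.153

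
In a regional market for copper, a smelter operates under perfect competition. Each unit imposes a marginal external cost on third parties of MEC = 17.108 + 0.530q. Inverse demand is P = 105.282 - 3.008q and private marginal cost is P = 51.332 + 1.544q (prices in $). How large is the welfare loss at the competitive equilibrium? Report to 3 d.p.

Market equilibrium (private): 51.332 + 1.544q = 105.282 - 3.008q → q_m = 11.8519.
Social marginal cost = private MC + MEC = 68.440 + 2.074q.
Set SMC = demand: 68.440 + 2.074q = 105.282 - 3.008q → q* = 7.2495.
Between q* and q_m the wedge SMC − demand runs linearly from 0 to MEC(q_m), so the loss is a triangle.
DWL = ½ × 4.6024 × 23.3895 = 53.8239.

DWL = $53.824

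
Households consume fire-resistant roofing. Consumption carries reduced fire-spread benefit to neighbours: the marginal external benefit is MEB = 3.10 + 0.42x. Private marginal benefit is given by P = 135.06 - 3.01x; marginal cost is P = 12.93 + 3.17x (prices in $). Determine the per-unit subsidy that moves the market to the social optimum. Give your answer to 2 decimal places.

subsidy = $12.23 per unit

Social marginal benefit = demand + MEB = 138.16 - 2.59x.
Set SMB = MC: 138.16 - 2.59x = 12.93 + 3.17x → x* = 21.7413.
The Pigouvian subsidy equals MEB at x*: 3.10 + 0.42×21.7413 = 12.2313.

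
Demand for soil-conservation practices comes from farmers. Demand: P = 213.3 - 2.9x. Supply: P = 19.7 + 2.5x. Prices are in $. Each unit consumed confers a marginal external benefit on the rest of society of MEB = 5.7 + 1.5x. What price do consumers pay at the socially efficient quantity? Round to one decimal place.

Social marginal benefit = demand + MEB = 219.0 - 1.4x.
Set SMB = MC: 219.0 - 1.4x = 19.7 + 2.5x → x* = 51.1026.
Consumer price on the demand curve at x*: 213.3 − 2.9×51.1026 = 65.1025.

P = $65.1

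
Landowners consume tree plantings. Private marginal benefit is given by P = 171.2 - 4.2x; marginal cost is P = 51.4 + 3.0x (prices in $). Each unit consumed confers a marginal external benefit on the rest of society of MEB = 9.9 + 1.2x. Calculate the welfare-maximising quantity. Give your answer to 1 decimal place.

x* = 21.6

Social marginal benefit = demand + MEB = 181.1 - 3.0x.
Set SMB = MC: 181.1 - 3.0x = 51.4 + 3.0x → x* = 21.6167.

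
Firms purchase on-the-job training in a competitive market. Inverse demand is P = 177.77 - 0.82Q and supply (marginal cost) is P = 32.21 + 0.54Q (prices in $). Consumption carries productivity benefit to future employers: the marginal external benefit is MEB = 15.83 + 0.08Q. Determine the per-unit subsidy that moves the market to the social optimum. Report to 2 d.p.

subsidy = $25.92 per unit

Social marginal benefit = demand + MEB = 193.60 - 0.74Q.
Set SMB = MC: 193.60 - 0.74Q = 32.21 + 0.54Q → Q* = 126.0859.
The Pigouvian subsidy equals MEB at Q*: 15.83 + 0.08×126.0859 = 25.9169.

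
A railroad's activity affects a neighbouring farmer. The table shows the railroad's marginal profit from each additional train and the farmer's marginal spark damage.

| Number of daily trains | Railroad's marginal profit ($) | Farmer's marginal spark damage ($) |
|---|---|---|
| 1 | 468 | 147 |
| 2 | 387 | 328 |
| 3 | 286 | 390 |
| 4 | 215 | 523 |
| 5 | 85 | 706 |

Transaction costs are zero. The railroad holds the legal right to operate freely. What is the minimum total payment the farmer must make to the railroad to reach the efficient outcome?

Left alone the railroad would choose level 5 (marginal profit stays positive).
Efficient level: k* = 2 (marginal profit ≥ marginal spark damage through 2).
The farmer must at least cover the railroad's forgone profit from cutting 5→2: 286 + 215 + 85 = 586.

$586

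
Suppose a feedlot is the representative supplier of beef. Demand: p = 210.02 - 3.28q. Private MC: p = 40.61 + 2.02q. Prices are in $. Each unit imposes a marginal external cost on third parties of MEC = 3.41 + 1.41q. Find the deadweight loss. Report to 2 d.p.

Market equilibrium (private): 40.61 + 2.02q = 210.02 - 3.28q → q_m = 31.9642.
Social marginal cost = private MC + MEC = 44.02 + 3.43q.
Set SMC = demand: 44.02 + 3.43q = 210.02 - 3.28q → q* = 24.7392.
Height of the DWL triangle at q_m is SMC(q_m) − demand(q_m) = MEC(q_m) = 48.4795.
DWL = ½ × 7.2250 × 48.4795 = 175.1322.

DWL = $175.13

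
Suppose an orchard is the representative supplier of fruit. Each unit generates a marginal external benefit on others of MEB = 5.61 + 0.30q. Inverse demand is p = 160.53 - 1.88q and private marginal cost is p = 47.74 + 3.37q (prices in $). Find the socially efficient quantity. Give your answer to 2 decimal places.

q* = 23.92

Social marginal cost = private MC − MEB = 42.13 + 3.07q.
Set SMC = demand: 42.13 + 3.07q = 160.53 - 1.88q → q* = 23.9192.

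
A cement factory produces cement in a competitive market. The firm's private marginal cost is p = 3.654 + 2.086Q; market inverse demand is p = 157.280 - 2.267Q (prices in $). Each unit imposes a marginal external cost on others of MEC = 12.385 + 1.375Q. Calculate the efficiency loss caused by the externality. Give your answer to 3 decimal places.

DWL = $323.866

Market equilibrium (private): 3.654 + 2.086Q = 157.280 - 2.267Q → Q_m = 35.2920.
Social marginal cost = private MC + MEC = 16.039 + 3.461Q.
Set SMC = demand: 16.039 + 3.461Q = 157.280 - 2.267Q → Q* = 24.6580.
Between Q* and Q_m the wedge SMC − demand runs linearly from 0 to MEC(Q_m), so the loss is a triangle.
DWL = ½ × 10.6340 × 60.9115 = 323.8664.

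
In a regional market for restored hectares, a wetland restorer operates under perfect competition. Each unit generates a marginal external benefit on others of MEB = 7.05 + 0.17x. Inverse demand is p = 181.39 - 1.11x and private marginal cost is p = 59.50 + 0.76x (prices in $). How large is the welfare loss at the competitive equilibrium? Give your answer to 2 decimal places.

DWL = $96.69

Market equilibrium (private): 59.50 + 0.76x = 181.39 - 1.11x → x_m = 65.1818.
Social marginal cost = private MC − MEB = 52.45 + 0.59x.
Set SMC = demand: 52.45 + 0.59x = 181.39 - 1.11x → x* = 75.8471.
The loss is the area between SMC and demand from x* to x_m; with linear curves that's a triangle of height MEB(x_m).
DWL = ½ × 10.6653 × 18.1309 = 96.6857.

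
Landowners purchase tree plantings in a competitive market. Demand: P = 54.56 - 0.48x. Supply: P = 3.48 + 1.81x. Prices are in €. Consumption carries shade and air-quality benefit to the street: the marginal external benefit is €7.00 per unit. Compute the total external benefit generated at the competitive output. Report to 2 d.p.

Market equilibrium (private): 3.48 + 1.81x = 54.56 - 0.48x → x_m = 22.3057.
Total external benefit = MEB × x_m = 7.00 × 22.3057 = 156.1399.

€156.14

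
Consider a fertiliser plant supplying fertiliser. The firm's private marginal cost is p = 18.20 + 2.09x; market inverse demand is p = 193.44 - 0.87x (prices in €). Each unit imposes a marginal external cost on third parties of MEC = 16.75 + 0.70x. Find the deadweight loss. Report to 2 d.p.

Market equilibrium (private): 18.20 + 2.09x = 193.44 - 0.87x → x_m = 59.2027.
Social marginal cost = private MC + MEC = 34.95 + 2.79x.
Set SMC = demand: 34.95 + 2.79x = 193.44 - 0.87x → x* = 43.3033.
The welfare-loss triangle has base |x_m − x*| and height MEC(x_m) (the vertical gap between SMC and demand is zero at x* and MEC at x_m).
DWL = ½ × 15.8994 × 58.1919 = 462.6081.

DWL = €462.61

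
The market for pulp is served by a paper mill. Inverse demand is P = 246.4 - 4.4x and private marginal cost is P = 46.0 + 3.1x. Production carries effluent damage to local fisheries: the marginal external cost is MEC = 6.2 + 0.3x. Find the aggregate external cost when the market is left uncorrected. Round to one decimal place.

Market equilibrium (private): 46.0 + 3.1x = 246.4 - 4.4x → x_m = 26.7200.
Total external cost = ∫₀^{x_m} (6.2 + 0.3x) dx = 6.2×26.7200 + ½×0.3×26.7200² = 272.7578.

272.8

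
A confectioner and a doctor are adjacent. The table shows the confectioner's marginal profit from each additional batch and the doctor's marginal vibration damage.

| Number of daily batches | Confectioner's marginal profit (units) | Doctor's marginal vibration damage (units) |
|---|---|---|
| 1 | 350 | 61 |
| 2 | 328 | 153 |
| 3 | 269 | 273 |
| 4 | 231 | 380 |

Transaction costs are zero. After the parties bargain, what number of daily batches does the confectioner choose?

Bargaining reaches the level where marginal profit last exceeds marginal vibration damage.
That holds through level 2 (328 ≥ 153) but not at 3 (269 < 273).

2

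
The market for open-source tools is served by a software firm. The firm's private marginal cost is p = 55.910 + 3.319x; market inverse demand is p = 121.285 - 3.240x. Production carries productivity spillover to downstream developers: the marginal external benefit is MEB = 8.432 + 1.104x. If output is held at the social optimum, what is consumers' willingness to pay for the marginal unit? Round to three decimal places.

P = 77.447

Social marginal cost = private MC − MEB = 47.478 + 2.215x.
Set SMC = demand: 47.478 + 2.215x = 121.285 - 3.240x → x* = 13.5302.
Consumer price on the demand curve at x*: 121.285 − 3.240×13.5302 = 77.4472.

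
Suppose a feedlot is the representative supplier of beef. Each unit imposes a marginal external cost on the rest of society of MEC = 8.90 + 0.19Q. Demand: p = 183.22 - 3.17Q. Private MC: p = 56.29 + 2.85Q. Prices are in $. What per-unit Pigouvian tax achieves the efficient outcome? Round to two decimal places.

tax = $12.51 per unit

Social marginal cost = private MC + MEC = 65.19 + 3.04Q.
Set SMC = demand: 65.19 + 3.04Q = 183.22 - 3.17Q → Q* = 19.0064.
The Pigouvian tax equals MEC at Q*: 8.90 + 0.19×19.0064 = 12.5112.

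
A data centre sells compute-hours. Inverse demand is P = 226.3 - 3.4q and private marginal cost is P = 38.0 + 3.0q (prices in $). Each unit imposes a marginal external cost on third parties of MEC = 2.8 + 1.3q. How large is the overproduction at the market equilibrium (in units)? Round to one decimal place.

5.3 units

Market equilibrium (private): 38.0 + 3.0q = 226.3 - 3.4q → q_m = 29.4219.
Social marginal cost = private MC + MEC = 40.8 + 4.3q.
Set SMC = demand: 40.8 + 4.3q = 226.3 - 3.4q → q* = 24.0909.
Gap = |29.4219 − 24.0909| = 5.3310.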